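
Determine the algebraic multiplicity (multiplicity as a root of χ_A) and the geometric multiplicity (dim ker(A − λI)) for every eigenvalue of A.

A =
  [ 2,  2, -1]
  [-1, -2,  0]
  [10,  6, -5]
λ = -2: alg = 2, geom = 1; λ = -1: alg = 1, geom = 1

Step 1 — factor the characteristic polynomial to read off the algebraic multiplicities:
  χ_A(x) = (x + 1)*(x + 2)^2

Step 2 — compute geometric multiplicities via the rank-nullity identity g(λ) = n − rank(A − λI):
  rank(A − (-2)·I) = 2, so dim ker(A − (-2)·I) = n − 2 = 1
  rank(A − (-1)·I) = 2, so dim ker(A − (-1)·I) = n − 2 = 1

Summary:
  λ = -2: algebraic multiplicity = 2, geometric multiplicity = 1
  λ = -1: algebraic multiplicity = 1, geometric multiplicity = 1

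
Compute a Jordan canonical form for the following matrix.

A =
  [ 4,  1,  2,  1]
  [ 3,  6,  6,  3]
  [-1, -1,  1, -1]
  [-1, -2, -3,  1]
J_3(3) ⊕ J_1(3)

The characteristic polynomial is
  det(x·I − A) = x^4 - 12*x^3 + 54*x^2 - 108*x + 81 = (x - 3)^4

Eigenvalues and multiplicities (the geometric multiplicity of λ is n − rank(A − λI), which equals the number of Jordan blocks for λ):
  λ = 3: algebraic multiplicity = 4, geometric multiplicity = 2

Determining the block sizes for each eigenvalue:
  λ = 3: with am = 4 and gm = 2, the partition is not yet determined (e.g. several partitions of 4 into 2 parts exist). Let N = A − (3)·I. Computing rank(N^1) = 2, rank(N^2) = 1, rank(N^3) = 0; the number of blocks of size ≥ j is rank(N^{j−1}) − rank(N^j), giving [2, 1, 1]. So we have 1 block(s) of size 3, 1 block(s) of size 1 → block sizes [3, 1]

Assembling the blocks gives a Jordan form
J =
  [3, 1, 0, 0]
  [0, 3, 1, 0]
  [0, 0, 3, 0]
  [0, 0, 0, 3]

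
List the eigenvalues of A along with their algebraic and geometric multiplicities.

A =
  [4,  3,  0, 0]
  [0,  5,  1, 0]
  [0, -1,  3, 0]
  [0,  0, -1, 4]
λ = 4: alg = 4, geom = 2

Step 1 — factor the characteristic polynomial to read off the algebraic multiplicities:
  χ_A(x) = (x - 4)^4

Step 2 — compute geometric multiplicities via the rank-nullity identity g(λ) = n − rank(A − λI):
  rank(A − (4)·I) = 2, so dim ker(A − (4)·I) = n − 2 = 2

Summary:
  λ = 4: algebraic multiplicity = 4, geometric multiplicity = 2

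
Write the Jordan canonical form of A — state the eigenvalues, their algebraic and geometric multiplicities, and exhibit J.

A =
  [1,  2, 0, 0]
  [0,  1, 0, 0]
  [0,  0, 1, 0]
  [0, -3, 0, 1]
J_2(1) ⊕ J_1(1) ⊕ J_1(1)

The characteristic polynomial is
  det(x·I − A) = x^4 - 4*x^3 + 6*x^2 - 4*x + 1 = (x - 1)^4

Eigenvalues and multiplicities (the geometric multiplicity of λ is n − rank(A − λI), which equals the number of Jordan blocks for λ):
  λ = 1: algebraic multiplicity = 4, geometric multiplicity = 3

Determining the block sizes for each eigenvalue:
  λ = 1: 3 blocks summing to 4 forces exactly one block of size 2 and the rest size 1 → block sizes [2, 1, 1]

Assembling the blocks gives a Jordan form
J =
  [1, 1, 0, 0]
  [0, 1, 0, 0]
  [0, 0, 1, 0]
  [0, 0, 0, 1]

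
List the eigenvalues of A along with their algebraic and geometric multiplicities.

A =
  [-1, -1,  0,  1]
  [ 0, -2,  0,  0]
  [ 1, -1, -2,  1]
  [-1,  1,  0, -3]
λ = -2: alg = 4, geom = 3

Step 1 — factor the characteristic polynomial to read off the algebraic multiplicities:
  χ_A(x) = (x + 2)^4

Step 2 — compute geometric multiplicities via the rank-nullity identity g(λ) = n − rank(A − λI):
  rank(A − (-2)·I) = 1, so dim ker(A − (-2)·I) = n − 1 = 3

Summary:
  λ = -2: algebraic multiplicity = 4, geometric multiplicity = 3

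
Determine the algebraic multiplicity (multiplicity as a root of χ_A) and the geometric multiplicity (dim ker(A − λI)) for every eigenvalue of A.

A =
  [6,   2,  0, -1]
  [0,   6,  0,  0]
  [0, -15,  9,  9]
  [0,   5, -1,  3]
λ = 6: alg = 4, geom = 2

Step 1 — factor the characteristic polynomial to read off the algebraic multiplicities:
  χ_A(x) = (x - 6)^4

Step 2 — compute geometric multiplicities via the rank-nullity identity g(λ) = n − rank(A − λI):
  rank(A − (6)·I) = 2, so dim ker(A − (6)·I) = n − 2 = 2

Summary:
  λ = 6: algebraic multiplicity = 4, geometric multiplicity = 2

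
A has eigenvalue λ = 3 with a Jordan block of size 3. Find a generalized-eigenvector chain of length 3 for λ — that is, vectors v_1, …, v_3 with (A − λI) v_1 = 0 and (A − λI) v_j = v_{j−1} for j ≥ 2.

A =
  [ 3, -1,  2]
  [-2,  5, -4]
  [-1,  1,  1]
A Jordan chain for λ = 3 of length 3:
v_1 = (0, 2, 1)ᵀ
v_2 = (-1, 2, 1)ᵀ
v_3 = (0, 1, 0)ᵀ

Let N = A − (3)·I. We want v_3 with N^3 v_3 = 0 but N^2 v_3 ≠ 0; then v_{j-1} := N · v_j for j = 3, …, 2.

Pick v_3 = (0, 1, 0)ᵀ.
Then v_2 = N · v_3 = (-1, 2, 1)ᵀ.
Then v_1 = N · v_2 = (0, 2, 1)ᵀ.

Sanity check: (A − (3)·I) v_1 = (0, 0, 0)ᵀ = 0. ✓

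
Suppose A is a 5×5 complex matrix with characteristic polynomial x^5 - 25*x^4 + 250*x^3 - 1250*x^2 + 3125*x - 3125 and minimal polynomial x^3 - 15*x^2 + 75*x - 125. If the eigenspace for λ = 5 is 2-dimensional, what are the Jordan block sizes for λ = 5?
Block sizes for λ = 5: [3, 2]

Step 1 — from the characteristic polynomial, algebraic multiplicity of λ = 5 is 5. From dim ker(A − (5)·I) = 2, there are exactly 2 Jordan blocks for λ = 5.
Step 2 — from the minimal polynomial, the factor (x − 5)^3 tells us the largest block for λ = 5 has size 3.
Step 3 — with total size 5, 2 blocks, and largest block 3, the block sizes (in nonincreasing order) are [3, 2].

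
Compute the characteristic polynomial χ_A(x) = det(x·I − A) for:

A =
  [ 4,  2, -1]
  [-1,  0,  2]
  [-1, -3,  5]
x^3 - 9*x^2 + 27*x - 27

Expanding det(x·I − A) (e.g. by cofactor expansion or by noting that A is similar to its Jordan form J, which has the same characteristic polynomial as A) gives
  χ_A(x) = x^3 - 9*x^2 + 27*x - 27
which factors as (x - 3)^3. The eigenvalues (with algebraic multiplicities) are λ = 3 with multiplicity 3.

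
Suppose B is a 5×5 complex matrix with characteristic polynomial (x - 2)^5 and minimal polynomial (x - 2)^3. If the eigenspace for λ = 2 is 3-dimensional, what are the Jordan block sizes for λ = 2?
Block sizes for λ = 2: [3, 1, 1]

Step 1 — from the characteristic polynomial, algebraic multiplicity of λ = 2 is 5. From dim ker(B − (2)·I) = 3, there are exactly 3 Jordan blocks for λ = 2.
Step 2 — from the minimal polynomial, the factor (x − 2)^3 tells us the largest block for λ = 2 has size 3.
Step 3 — with total size 5, 3 blocks, and largest block 3, the block sizes (in nonincreasing order) are [3, 1, 1].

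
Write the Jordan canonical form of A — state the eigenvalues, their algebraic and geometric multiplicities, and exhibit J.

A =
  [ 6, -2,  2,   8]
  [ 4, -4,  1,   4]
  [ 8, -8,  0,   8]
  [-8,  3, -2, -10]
J_3(-2) ⊕ J_1(-2)

The characteristic polynomial is
  det(x·I − A) = x^4 + 8*x^3 + 24*x^2 + 32*x + 16 = (x + 2)^4

Eigenvalues and multiplicities (the geometric multiplicity of λ is n − rank(A − λI), which equals the number of Jordan blocks for λ):
  λ = -2: algebraic multiplicity = 4, geometric multiplicity = 2

Determining the block sizes for each eigenvalue:
  λ = -2: with am = 4 and gm = 2, the partition is not yet determined (e.g. several partitions of 4 into 2 parts exist). Let N = A − (-2)·I. Computing rank(N^1) = 2, rank(N^2) = 1, rank(N^3) = 0; the number of blocks of size ≥ j is rank(N^{j−1}) − rank(N^j), giving [2, 1, 1]. So we have 1 block(s) of size 3, 1 block(s) of size 1 → block sizes [3, 1]

Assembling the blocks gives a Jordan form
J =
  [-2,  1,  0,  0]
  [ 0, -2,  1,  0]
  [ 0,  0, -2,  0]
  [ 0,  0,  0, -2]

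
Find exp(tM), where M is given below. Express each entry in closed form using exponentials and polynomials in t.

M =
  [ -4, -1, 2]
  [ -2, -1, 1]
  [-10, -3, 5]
e^{tM} =
  [-t^2 - 4*t + 1, -t^2/2 - t, t^2/2 + 2*t]
  [-2*t, 1 - t, t]
  [-2*t^2 - 10*t, -t^2 - 3*t, t^2 + 5*t + 1]

Strategy: write M = P · J · P⁻¹ where J is a Jordan canonical form, so e^{tM} = P · e^{tJ} · P⁻¹, and e^{tJ} can be computed block-by-block.

M has Jordan form
J =
  [0, 1, 0]
  [0, 0, 1]
  [0, 0, 0]
(up to reordering of blocks).

Per-block formulas:
  For a 3×3 Jordan block J_3(0): exp(t · J_3(0)) = e^(0t)·(I + t·N + (t^2/2)·N^2), where N is the 3×3 nilpotent shift.

After assembling e^{tJ} and conjugating by P, we get:

e^{tM} =
  [-t^2 - 4*t + 1, -t^2/2 - t, t^2/2 + 2*t]
  [-2*t, 1 - t, t]
  [-2*t^2 - 10*t, -t^2 - 3*t, t^2 + 5*t + 1]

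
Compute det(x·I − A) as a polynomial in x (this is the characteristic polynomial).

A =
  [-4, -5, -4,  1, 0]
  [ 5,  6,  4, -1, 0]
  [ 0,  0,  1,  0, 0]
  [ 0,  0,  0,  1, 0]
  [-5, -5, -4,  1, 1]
x^5 - 5*x^4 + 10*x^3 - 10*x^2 + 5*x - 1

Expanding det(x·I − A) (e.g. by cofactor expansion or by noting that A is similar to its Jordan form J, which has the same characteristic polynomial as A) gives
  χ_A(x) = x^5 - 5*x^4 + 10*x^3 - 10*x^2 + 5*x - 1
which factors as (x - 1)^5. The eigenvalues (with algebraic multiplicities) are λ = 1 with multiplicity 5.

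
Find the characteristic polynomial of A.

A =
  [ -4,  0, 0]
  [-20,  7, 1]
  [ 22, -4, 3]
x^3 - 6*x^2 - 15*x + 100

Expanding det(x·I − A) (e.g. by cofactor expansion or by noting that A is similar to its Jordan form J, which has the same characteristic polynomial as A) gives
  χ_A(x) = x^3 - 6*x^2 - 15*x + 100
which factors as (x - 5)^2*(x + 4). The eigenvalues (with algebraic multiplicities) are λ = -4 with multiplicity 1, λ = 5 with multiplicity 2.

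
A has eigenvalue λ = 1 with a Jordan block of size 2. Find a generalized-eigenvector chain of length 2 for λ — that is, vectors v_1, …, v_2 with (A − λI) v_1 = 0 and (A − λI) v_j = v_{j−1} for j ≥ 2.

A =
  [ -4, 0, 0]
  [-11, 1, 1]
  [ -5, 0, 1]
A Jordan chain for λ = 1 of length 2:
v_1 = (0, 1, 0)ᵀ
v_2 = (0, 0, 1)ᵀ

Let N = A − (1)·I. We want v_2 with N^2 v_2 = 0 but N^1 v_2 ≠ 0; then v_{j-1} := N · v_j for j = 2, …, 2.

Pick v_2 = (0, 0, 1)ᵀ.
Then v_1 = N · v_2 = (0, 1, 0)ᵀ.

Sanity check: (A − (1)·I) v_1 = (0, 0, 0)ᵀ = 0. ✓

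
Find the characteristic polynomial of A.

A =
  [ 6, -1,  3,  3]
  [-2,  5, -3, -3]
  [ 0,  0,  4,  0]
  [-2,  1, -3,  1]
x^4 - 16*x^3 + 96*x^2 - 256*x + 256

Expanding det(x·I − A) (e.g. by cofactor expansion or by noting that A is similar to its Jordan form J, which has the same characteristic polynomial as A) gives
  χ_A(x) = x^4 - 16*x^3 + 96*x^2 - 256*x + 256
which factors as (x - 4)^4. The eigenvalues (with algebraic multiplicities) are λ = 4 with multiplicity 4.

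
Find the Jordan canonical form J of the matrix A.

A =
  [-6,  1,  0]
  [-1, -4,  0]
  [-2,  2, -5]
J_2(-5) ⊕ J_1(-5)

The characteristic polynomial is
  det(x·I − A) = x^3 + 15*x^2 + 75*x + 125 = (x + 5)^3

Eigenvalues and multiplicities (the geometric multiplicity of λ is n − rank(A − λI), which equals the number of Jordan blocks for λ):
  λ = -5: algebraic multiplicity = 3, geometric multiplicity = 2

Determining the block sizes for each eigenvalue:
  λ = -5: 2 blocks summing to 3 forces exactly one block of size 2 and the rest size 1 → block sizes [2, 1]

Assembling the blocks gives a Jordan form
J =
  [-5,  1,  0]
  [ 0, -5,  0]
  [ 0,  0, -5]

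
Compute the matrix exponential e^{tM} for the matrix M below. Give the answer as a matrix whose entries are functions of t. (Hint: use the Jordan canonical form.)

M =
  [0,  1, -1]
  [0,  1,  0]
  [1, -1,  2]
e^{tM} =
  [-t*exp(t) + exp(t), t*exp(t), -t*exp(t)]
  [0, exp(t), 0]
  [t*exp(t), -t*exp(t), t*exp(t) + exp(t)]

Strategy: write M = P · J · P⁻¹ where J is a Jordan canonical form, so e^{tM} = P · e^{tJ} · P⁻¹, and e^{tJ} can be computed block-by-block.

M has Jordan form
J =
  [1, 1, 0]
  [0, 1, 0]
  [0, 0, 1]
(up to reordering of blocks).

Per-block formulas:
  For a 2×2 Jordan block J_2(1): exp(t · J_2(1)) = e^(1t)·(I + t·N), where N is the 2×2 nilpotent shift.
  For a 1×1 block at λ = 1: exp(t · [1]) = [e^(1t)].

After assembling e^{tJ} and conjugating by P, we get:

e^{tM} =
  [-t*exp(t) + exp(t), t*exp(t), -t*exp(t)]
  [0, exp(t), 0]
  [t*exp(t), -t*exp(t), t*exp(t) + exp(t)]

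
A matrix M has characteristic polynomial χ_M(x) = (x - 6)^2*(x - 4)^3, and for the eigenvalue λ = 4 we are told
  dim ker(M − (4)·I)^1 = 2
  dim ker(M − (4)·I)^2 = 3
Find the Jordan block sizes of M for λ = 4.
Block sizes for λ = 4: [2, 1]

From the dimensions of kernels of powers, the number of Jordan blocks of size at least j is d_j − d_{j−1} where d_j = dim ker(N^j) (with d_0 = 0). Computing the differences gives [2, 1].
The number of blocks of size exactly k is (#blocks of size ≥ k) − (#blocks of size ≥ k + 1), so the partition is: 1 block(s) of size 1, 1 block(s) of size 2.
In nonincreasing order the block sizes are [2, 1].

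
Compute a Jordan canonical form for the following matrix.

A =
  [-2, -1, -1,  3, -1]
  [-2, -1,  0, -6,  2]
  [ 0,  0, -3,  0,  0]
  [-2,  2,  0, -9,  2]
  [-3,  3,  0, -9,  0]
J_3(-3) ⊕ J_1(-3) ⊕ J_1(-3)

The characteristic polynomial is
  det(x·I − A) = x^5 + 15*x^4 + 90*x^3 + 270*x^2 + 405*x + 243 = (x + 3)^5

Eigenvalues and multiplicities (the geometric multiplicity of λ is n − rank(A − λI), which equals the number of Jordan blocks for λ):
  λ = -3: algebraic multiplicity = 5, geometric multiplicity = 3

Determining the block sizes for each eigenvalue:
  λ = -3: with am = 5 and gm = 3, the partition is not yet determined (e.g. several partitions of 5 into 3 parts exist). Let N = A − (-3)·I. Computing rank(N^1) = 2, rank(N^2) = 1, rank(N^3) = 0; the number of blocks of size ≥ j is rank(N^{j−1}) − rank(N^j), giving [3, 1, 1]. So we have 1 block(s) of size 3, 2 block(s) of size 1 → block sizes [3, 1, 1]

Assembling the blocks gives a Jordan form
J =
  [-3,  1,  0,  0,  0]
  [ 0, -3,  1,  0,  0]
  [ 0,  0, -3,  0,  0]
  [ 0,  0,  0, -3,  0]
  [ 0,  0,  0,  0, -3]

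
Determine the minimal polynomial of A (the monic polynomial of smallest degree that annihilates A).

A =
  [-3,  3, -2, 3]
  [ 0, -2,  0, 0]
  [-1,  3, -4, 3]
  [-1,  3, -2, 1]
x^2 + 4*x + 4

The characteristic polynomial is χ_A(x) = (x + 2)^4, so the eigenvalues are known. The minimal polynomial is
  m_A(x) = Π_λ (x − λ)^{k_λ}
where k_λ is the size of the *largest* Jordan block for λ (equivalently, the smallest k with (A − λI)^k v = 0 for every generalised eigenvector v of λ).

  λ = -2: largest Jordan block has size 2, contributing (x + 2)^2

So m_A(x) = (x + 2)^2 = x^2 + 4*x + 4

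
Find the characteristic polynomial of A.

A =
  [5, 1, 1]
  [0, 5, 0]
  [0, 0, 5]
x^3 - 15*x^2 + 75*x - 125

Expanding det(x·I − A) (e.g. by cofactor expansion or by noting that A is similar to its Jordan form J, which has the same characteristic polynomial as A) gives
  χ_A(x) = x^3 - 15*x^2 + 75*x - 125
which factors as (x - 5)^3. The eigenvalues (with algebraic multiplicities) are λ = 5 with multiplicity 3.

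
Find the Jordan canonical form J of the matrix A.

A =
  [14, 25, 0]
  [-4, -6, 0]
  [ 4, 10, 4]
J_2(4) ⊕ J_1(4)

The characteristic polynomial is
  det(x·I − A) = x^3 - 12*x^2 + 48*x - 64 = (x - 4)^3

Eigenvalues and multiplicities (the geometric multiplicity of λ is n − rank(A − λI), which equals the number of Jordan blocks for λ):
  λ = 4: algebraic multiplicity = 3, geometric multiplicity = 2

Determining the block sizes for each eigenvalue:
  λ = 4: 2 blocks summing to 3 forces exactly one block of size 2 and the rest size 1 → block sizes [2, 1]

Assembling the blocks gives a Jordan form
J =
  [4, 1, 0]
  [0, 4, 0]
  [0, 0, 4]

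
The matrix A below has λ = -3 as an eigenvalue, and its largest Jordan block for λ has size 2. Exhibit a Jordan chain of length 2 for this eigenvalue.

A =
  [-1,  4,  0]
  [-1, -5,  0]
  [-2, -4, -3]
A Jordan chain for λ = -3 of length 2:
v_1 = (2, -1, -2)ᵀ
v_2 = (1, 0, 0)ᵀ

Let N = A − (-3)·I. We want v_2 with N^2 v_2 = 0 but N^1 v_2 ≠ 0; then v_{j-1} := N · v_j for j = 2, …, 2.

Pick v_2 = (1, 0, 0)ᵀ.
Then v_1 = N · v_2 = (2, -1, -2)ᵀ.

Sanity check: (A − (-3)·I) v_1 = (0, 0, 0)ᵀ = 0. ✓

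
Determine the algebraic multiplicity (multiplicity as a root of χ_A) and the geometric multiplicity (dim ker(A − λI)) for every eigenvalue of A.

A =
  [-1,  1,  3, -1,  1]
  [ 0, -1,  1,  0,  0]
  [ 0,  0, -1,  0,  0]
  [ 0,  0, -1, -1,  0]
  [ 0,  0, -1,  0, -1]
λ = -1: alg = 5, geom = 3

Step 1 — factor the characteristic polynomial to read off the algebraic multiplicities:
  χ_A(x) = (x + 1)^5

Step 2 — compute geometric multiplicities via the rank-nullity identity g(λ) = n − rank(A − λI):
  rank(A − (-1)·I) = 2, so dim ker(A − (-1)·I) = n − 2 = 3

Summary:
  λ = -1: algebraic multiplicity = 5, geometric multiplicity = 3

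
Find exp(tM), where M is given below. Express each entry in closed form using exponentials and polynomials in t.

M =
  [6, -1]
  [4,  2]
e^{tM} =
  [2*t*exp(4*t) + exp(4*t), -t*exp(4*t)]
  [4*t*exp(4*t), -2*t*exp(4*t) + exp(4*t)]

Strategy: write M = P · J · P⁻¹ where J is a Jordan canonical form, so e^{tM} = P · e^{tJ} · P⁻¹, and e^{tJ} can be computed block-by-block.

M has Jordan form
J =
  [4, 1]
  [0, 4]
(up to reordering of blocks).

Per-block formulas:
  For a 2×2 Jordan block J_2(4): exp(t · J_2(4)) = e^(4t)·(I + t·N), where N is the 2×2 nilpotent shift.

After assembling e^{tJ} and conjugating by P, we get:

e^{tM} =
  [2*t*exp(4*t) + exp(4*t), -t*exp(4*t)]
  [4*t*exp(4*t), -2*t*exp(4*t) + exp(4*t)]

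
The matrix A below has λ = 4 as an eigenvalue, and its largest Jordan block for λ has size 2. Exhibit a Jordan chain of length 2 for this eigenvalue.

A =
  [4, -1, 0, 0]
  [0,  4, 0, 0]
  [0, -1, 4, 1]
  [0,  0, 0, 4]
A Jordan chain for λ = 4 of length 2:
v_1 = (-1, 0, -1, 0)ᵀ
v_2 = (0, 1, 0, 0)ᵀ

Let N = A − (4)·I. We want v_2 with N^2 v_2 = 0 but N^1 v_2 ≠ 0; then v_{j-1} := N · v_j for j = 2, …, 2.

Pick v_2 = (0, 1, 0, 0)ᵀ.
Then v_1 = N · v_2 = (-1, 0, -1, 0)ᵀ.

Sanity check: (A − (4)·I) v_1 = (0, 0, 0, 0)ᵀ = 0. ✓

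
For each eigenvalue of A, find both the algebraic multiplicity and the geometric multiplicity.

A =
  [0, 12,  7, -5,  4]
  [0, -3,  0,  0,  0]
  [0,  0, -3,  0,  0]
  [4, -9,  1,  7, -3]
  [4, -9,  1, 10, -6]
λ = -3: alg = 3, geom = 3; λ = 2: alg = 2, geom = 1

Step 1 — factor the characteristic polynomial to read off the algebraic multiplicities:
  χ_A(x) = (x - 2)^2*(x + 3)^3

Step 2 — compute geometric multiplicities via the rank-nullity identity g(λ) = n − rank(A − λI):
  rank(A − (-3)·I) = 2, so dim ker(A − (-3)·I) = n − 2 = 3
  rank(A − (2)·I) = 4, so dim ker(A − (2)·I) = n − 4 = 1

Summary:
  λ = -3: algebraic multiplicity = 3, geometric multiplicity = 3
  λ = 2: algebraic multiplicity = 2, geometric multiplicity = 1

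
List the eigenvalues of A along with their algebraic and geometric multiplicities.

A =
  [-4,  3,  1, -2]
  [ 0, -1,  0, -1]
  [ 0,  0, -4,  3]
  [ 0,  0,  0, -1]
λ = -4: alg = 2, geom = 1; λ = -1: alg = 2, geom = 1

Step 1 — factor the characteristic polynomial to read off the algebraic multiplicities:
  χ_A(x) = (x + 1)^2*(x + 4)^2

Step 2 — compute geometric multiplicities via the rank-nullity identity g(λ) = n − rank(A − λI):
  rank(A − (-4)·I) = 3, so dim ker(A − (-4)·I) = n − 3 = 1
  rank(A − (-1)·I) = 3, so dim ker(A − (-1)·I) = n − 3 = 1

Summary:
  λ = -4: algebraic multiplicity = 2, geometric multiplicity = 1
  λ = -1: algebraic multiplicity = 2, geometric multiplicity = 1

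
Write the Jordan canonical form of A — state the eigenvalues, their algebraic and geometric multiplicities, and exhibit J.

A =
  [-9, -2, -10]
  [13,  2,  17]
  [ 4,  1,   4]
J_3(-1)

The characteristic polynomial is
  det(x·I − A) = x^3 + 3*x^2 + 3*x + 1 = (x + 1)^3

Eigenvalues and multiplicities (the geometric multiplicity of λ is n − rank(A − λI), which equals the number of Jordan blocks for λ):
  λ = -1: algebraic multiplicity = 3, geometric multiplicity = 1

Determining the block sizes for each eigenvalue:
  λ = -1: one block (gm = 1), so the single block has size am = 3 → block sizes [3]

Assembling the blocks gives a Jordan form
J =
  [-1,  1,  0]
  [ 0, -1,  1]
  [ 0,  0, -1]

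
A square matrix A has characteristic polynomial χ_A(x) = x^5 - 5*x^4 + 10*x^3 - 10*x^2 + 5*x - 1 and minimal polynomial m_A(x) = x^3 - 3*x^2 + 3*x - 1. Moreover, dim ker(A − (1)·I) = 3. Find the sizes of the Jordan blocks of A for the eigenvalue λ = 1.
Block sizes for λ = 1: [3, 1, 1]

Step 1 — from the characteristic polynomial, algebraic multiplicity of λ = 1 is 5. From dim ker(A − (1)·I) = 3, there are exactly 3 Jordan blocks for λ = 1.
Step 2 — from the minimal polynomial, the factor (x − 1)^3 tells us the largest block for λ = 1 has size 3.
Step 3 — with total size 5, 3 blocks, and largest block 3, the block sizes (in nonincreasing order) are [3, 1, 1].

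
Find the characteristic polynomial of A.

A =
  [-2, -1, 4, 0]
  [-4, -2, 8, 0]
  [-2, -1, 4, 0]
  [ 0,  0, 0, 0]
x^4

Expanding det(x·I − A) (e.g. by cofactor expansion or by noting that A is similar to its Jordan form J, which has the same characteristic polynomial as A) gives
  χ_A(x) = x^4
which factors as x^4. The eigenvalues (with algebraic multiplicities) are λ = 0 with multiplicity 4.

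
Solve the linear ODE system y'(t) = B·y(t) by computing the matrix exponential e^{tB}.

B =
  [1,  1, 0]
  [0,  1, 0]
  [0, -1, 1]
e^{tB} =
  [exp(t), t*exp(t), 0]
  [0, exp(t), 0]
  [0, -t*exp(t), exp(t)]

Strategy: write B = P · J · P⁻¹ where J is a Jordan canonical form, so e^{tB} = P · e^{tJ} · P⁻¹, and e^{tJ} can be computed block-by-block.

B has Jordan form
J =
  [1, 1, 0]
  [0, 1, 0]
  [0, 0, 1]
(up to reordering of blocks).

Per-block formulas:
  For a 2×2 Jordan block J_2(1): exp(t · J_2(1)) = e^(1t)·(I + t·N), where N is the 2×2 nilpotent shift.
  For a 1×1 block at λ = 1: exp(t · [1]) = [e^(1t)].

After assembling e^{tJ} and conjugating by P, we get:

e^{tB} =
  [exp(t), t*exp(t), 0]
  [0, exp(t), 0]
  [0, -t*exp(t), exp(t)]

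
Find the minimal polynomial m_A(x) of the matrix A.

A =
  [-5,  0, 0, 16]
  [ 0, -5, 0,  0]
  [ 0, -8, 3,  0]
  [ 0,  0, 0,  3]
x^2 + 2*x - 15

The characteristic polynomial is χ_A(x) = (x - 3)^2*(x + 5)^2, so the eigenvalues are known. The minimal polynomial is
  m_A(x) = Π_λ (x − λ)^{k_λ}
where k_λ is the size of the *largest* Jordan block for λ (equivalently, the smallest k with (A − λI)^k v = 0 for every generalised eigenvector v of λ).

  λ = -5: largest Jordan block has size 1, contributing (x + 5)
  λ = 3: largest Jordan block has size 1, contributing (x − 3)

So m_A(x) = (x - 3)*(x + 5) = x^2 + 2*x - 15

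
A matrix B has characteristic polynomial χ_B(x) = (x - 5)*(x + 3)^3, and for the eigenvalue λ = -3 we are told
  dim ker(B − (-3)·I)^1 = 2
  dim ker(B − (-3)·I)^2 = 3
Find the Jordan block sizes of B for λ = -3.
Block sizes for λ = -3: [2, 1]

From the dimensions of kernels of powers, the number of Jordan blocks of size at least j is d_j − d_{j−1} where d_j = dim ker(N^j) (with d_0 = 0). Computing the differences gives [2, 1].
The number of blocks of size exactly k is (#blocks of size ≥ k) − (#blocks of size ≥ k + 1), so the partition is: 1 block(s) of size 1, 1 block(s) of size 2.
In nonincreasing order the block sizes are [2, 1].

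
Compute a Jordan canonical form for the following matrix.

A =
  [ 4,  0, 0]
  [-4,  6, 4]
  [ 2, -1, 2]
J_2(4) ⊕ J_1(4)

The characteristic polynomial is
  det(x·I − A) = x^3 - 12*x^2 + 48*x - 64 = (x - 4)^3

Eigenvalues and multiplicities (the geometric multiplicity of λ is n − rank(A − λI), which equals the number of Jordan blocks for λ):
  λ = 4: algebraic multiplicity = 3, geometric multiplicity = 2

Determining the block sizes for each eigenvalue:
  λ = 4: 2 blocks summing to 3 forces exactly one block of size 2 and the rest size 1 → block sizes [2, 1]

Assembling the blocks gives a Jordan form
J =
  [4, 1, 0]
  [0, 4, 0]
  [0, 0, 4]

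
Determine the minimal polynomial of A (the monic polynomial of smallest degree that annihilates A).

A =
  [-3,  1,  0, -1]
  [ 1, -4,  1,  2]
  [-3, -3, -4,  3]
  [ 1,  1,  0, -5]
x^3 + 12*x^2 + 48*x + 64

The characteristic polynomial is χ_A(x) = (x + 4)^4, so the eigenvalues are known. The minimal polynomial is
  m_A(x) = Π_λ (x − λ)^{k_λ}
where k_λ is the size of the *largest* Jordan block for λ (equivalently, the smallest k with (A − λI)^k v = 0 for every generalised eigenvector v of λ).

  λ = -4: largest Jordan block has size 3, contributing (x + 4)^3

So m_A(x) = (x + 4)^3 = x^3 + 12*x^2 + 48*x + 64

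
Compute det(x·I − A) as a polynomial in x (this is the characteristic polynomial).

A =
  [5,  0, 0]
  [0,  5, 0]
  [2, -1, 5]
x^3 - 15*x^2 + 75*x - 125

Expanding det(x·I − A) (e.g. by cofactor expansion or by noting that A is similar to its Jordan form J, which has the same characteristic polynomial as A) gives
  χ_A(x) = x^3 - 15*x^2 + 75*x - 125
which factors as (x - 5)^3. The eigenvalues (with algebraic multiplicities) are λ = 5 with multiplicity 3.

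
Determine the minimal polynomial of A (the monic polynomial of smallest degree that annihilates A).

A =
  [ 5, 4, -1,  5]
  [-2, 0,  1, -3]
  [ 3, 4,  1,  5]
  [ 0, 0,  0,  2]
x^3 - 6*x^2 + 12*x - 8

The characteristic polynomial is χ_A(x) = (x - 2)^4, so the eigenvalues are known. The minimal polynomial is
  m_A(x) = Π_λ (x − λ)^{k_λ}
where k_λ is the size of the *largest* Jordan block for λ (equivalently, the smallest k with (A − λI)^k v = 0 for every generalised eigenvector v of λ).

  λ = 2: largest Jordan block has size 3, contributing (x − 2)^3

So m_A(x) = (x - 2)^3 = x^3 - 6*x^2 + 12*x - 8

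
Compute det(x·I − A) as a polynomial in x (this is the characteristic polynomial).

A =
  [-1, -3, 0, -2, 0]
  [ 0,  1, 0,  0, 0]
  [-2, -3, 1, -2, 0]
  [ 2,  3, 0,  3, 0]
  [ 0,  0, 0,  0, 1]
x^5 - 5*x^4 + 10*x^3 - 10*x^2 + 5*x - 1

Expanding det(x·I − A) (e.g. by cofactor expansion or by noting that A is similar to its Jordan form J, which has the same characteristic polynomial as A) gives
  χ_A(x) = x^5 - 5*x^4 + 10*x^3 - 10*x^2 + 5*x - 1
which factors as (x - 1)^5. The eigenvalues (with algebraic multiplicities) are λ = 1 with multiplicity 5.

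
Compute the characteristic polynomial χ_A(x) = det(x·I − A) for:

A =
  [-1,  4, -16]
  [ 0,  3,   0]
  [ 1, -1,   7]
x^3 - 9*x^2 + 27*x - 27

Expanding det(x·I − A) (e.g. by cofactor expansion or by noting that A is similar to its Jordan form J, which has the same characteristic polynomial as A) gives
  χ_A(x) = x^3 - 9*x^2 + 27*x - 27
which factors as (x - 3)^3. The eigenvalues (with algebraic multiplicities) are λ = 3 with multiplicity 3.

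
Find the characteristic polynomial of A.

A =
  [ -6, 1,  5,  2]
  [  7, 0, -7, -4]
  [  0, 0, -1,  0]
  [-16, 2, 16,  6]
x^4 + x^3 - 3*x^2 - 5*x - 2

Expanding det(x·I − A) (e.g. by cofactor expansion or by noting that A is similar to its Jordan form J, which has the same characteristic polynomial as A) gives
  χ_A(x) = x^4 + x^3 - 3*x^2 - 5*x - 2
which factors as (x - 2)*(x + 1)^3. The eigenvalues (with algebraic multiplicities) are λ = -1 with multiplicity 3, λ = 2 with multiplicity 1.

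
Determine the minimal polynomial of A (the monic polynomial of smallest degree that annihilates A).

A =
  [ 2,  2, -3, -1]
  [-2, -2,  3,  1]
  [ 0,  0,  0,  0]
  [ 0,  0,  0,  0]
x^2

The characteristic polynomial is χ_A(x) = x^4, so the eigenvalues are known. The minimal polynomial is
  m_A(x) = Π_λ (x − λ)^{k_λ}
where k_λ is the size of the *largest* Jordan block for λ (equivalently, the smallest k with (A − λI)^k v = 0 for every generalised eigenvector v of λ).

  λ = 0: largest Jordan block has size 2, contributing (x − 0)^2

So m_A(x) = x^2 = x^2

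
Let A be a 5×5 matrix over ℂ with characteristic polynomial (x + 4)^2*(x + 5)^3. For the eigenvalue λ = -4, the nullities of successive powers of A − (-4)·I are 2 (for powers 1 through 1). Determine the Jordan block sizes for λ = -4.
Block sizes for λ = -4: [1, 1]

From the dimensions of kernels of powers, the number of Jordan blocks of size at least j is d_j − d_{j−1} where d_j = dim ker(N^j) (with d_0 = 0). Computing the differences gives [2].
The number of blocks of size exactly k is (#blocks of size ≥ k) − (#blocks of size ≥ k + 1), so the partition is: 2 block(s) of size 1.
In nonincreasing order the block sizes are [1, 1].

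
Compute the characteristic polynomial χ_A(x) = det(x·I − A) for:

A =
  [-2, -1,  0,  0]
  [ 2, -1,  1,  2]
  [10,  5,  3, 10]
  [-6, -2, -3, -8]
x^4 + 8*x^3 + 24*x^2 + 32*x + 16

Expanding det(x·I − A) (e.g. by cofactor expansion or by noting that A is similar to its Jordan form J, which has the same characteristic polynomial as A) gives
  χ_A(x) = x^4 + 8*x^3 + 24*x^2 + 32*x + 16
which factors as (x + 2)^4. The eigenvalues (with algebraic multiplicities) are λ = -2 with multiplicity 4.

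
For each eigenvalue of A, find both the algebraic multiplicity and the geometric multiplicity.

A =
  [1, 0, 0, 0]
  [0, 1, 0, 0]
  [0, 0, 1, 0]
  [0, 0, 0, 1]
λ = 1: alg = 4, geom = 4

Step 1 — factor the characteristic polynomial to read off the algebraic multiplicities:
  χ_A(x) = (x - 1)^4

Step 2 — compute geometric multiplicities via the rank-nullity identity g(λ) = n − rank(A − λI):
  rank(A − (1)·I) = 0, so dim ker(A − (1)·I) = n − 0 = 4

Summary:
  λ = 1: algebraic multiplicity = 4, geometric multiplicity = 4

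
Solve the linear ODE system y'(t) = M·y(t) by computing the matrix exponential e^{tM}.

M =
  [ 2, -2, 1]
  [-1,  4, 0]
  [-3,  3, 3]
e^{tM} =
  [-t*exp(3*t) + exp(3*t), 3*t^2*exp(3*t)/2 - 2*t*exp(3*t), -t^2*exp(3*t)/2 + t*exp(3*t)]
  [-t*exp(3*t), 3*t^2*exp(3*t)/2 + t*exp(3*t) + exp(3*t), -t^2*exp(3*t)/2]
  [-3*t*exp(3*t), 9*t^2*exp(3*t)/2 + 3*t*exp(3*t), -3*t^2*exp(3*t)/2 + exp(3*t)]

Strategy: write M = P · J · P⁻¹ where J is a Jordan canonical form, so e^{tM} = P · e^{tJ} · P⁻¹, and e^{tJ} can be computed block-by-block.

M has Jordan form
J =
  [3, 1, 0]
  [0, 3, 1]
  [0, 0, 3]
(up to reordering of blocks).

Per-block formulas:
  For a 3×3 Jordan block J_3(3): exp(t · J_3(3)) = e^(3t)·(I + t·N + (t^2/2)·N^2), where N is the 3×3 nilpotent shift.

After assembling e^{tJ} and conjugating by P, we get:

e^{tM} =
  [-t*exp(3*t) + exp(3*t), 3*t^2*exp(3*t)/2 - 2*t*exp(3*t), -t^2*exp(3*t)/2 + t*exp(3*t)]
  [-t*exp(3*t), 3*t^2*exp(3*t)/2 + t*exp(3*t) + exp(3*t), -t^2*exp(3*t)/2]
  [-3*t*exp(3*t), 9*t^2*exp(3*t)/2 + 3*t*exp(3*t), -3*t^2*exp(3*t)/2 + exp(3*t)]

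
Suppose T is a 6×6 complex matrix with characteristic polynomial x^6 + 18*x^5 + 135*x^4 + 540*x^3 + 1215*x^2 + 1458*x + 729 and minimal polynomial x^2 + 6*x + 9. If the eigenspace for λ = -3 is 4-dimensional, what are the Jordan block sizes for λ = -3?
Block sizes for λ = -3: [2, 2, 1, 1]

Step 1 — from the characteristic polynomial, algebraic multiplicity of λ = -3 is 6. From dim ker(T − (-3)·I) = 4, there are exactly 4 Jordan blocks for λ = -3.
Step 2 — from the minimal polynomial, the factor (x + 3)^2 tells us the largest block for λ = -3 has size 2.
Step 3 — with total size 6, 4 blocks, and largest block 2, the block sizes (in nonincreasing order) are [2, 2, 1, 1].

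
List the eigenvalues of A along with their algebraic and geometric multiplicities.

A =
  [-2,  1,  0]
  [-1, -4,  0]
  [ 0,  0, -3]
λ = -3: alg = 3, geom = 2

Step 1 — factor the characteristic polynomial to read off the algebraic multiplicities:
  χ_A(x) = (x + 3)^3

Step 2 — compute geometric multiplicities via the rank-nullity identity g(λ) = n − rank(A − λI):
  rank(A − (-3)·I) = 1, so dim ker(A − (-3)·I) = n − 1 = 2

Summary:
  λ = -3: algebraic multiplicity = 3, geometric multiplicity = 2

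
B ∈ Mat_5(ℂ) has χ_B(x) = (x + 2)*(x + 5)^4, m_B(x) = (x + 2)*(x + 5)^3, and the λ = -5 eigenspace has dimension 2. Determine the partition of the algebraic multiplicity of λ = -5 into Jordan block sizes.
Block sizes for λ = -5: [3, 1]

Step 1 — from the characteristic polynomial, algebraic multiplicity of λ = -5 is 4. From dim ker(B − (-5)·I) = 2, there are exactly 2 Jordan blocks for λ = -5.
Step 2 — from the minimal polynomial, the factor (x + 5)^3 tells us the largest block for λ = -5 has size 3.
Step 3 — with total size 4, 2 blocks, and largest block 3, the block sizes (in nonincreasing order) are [3, 1].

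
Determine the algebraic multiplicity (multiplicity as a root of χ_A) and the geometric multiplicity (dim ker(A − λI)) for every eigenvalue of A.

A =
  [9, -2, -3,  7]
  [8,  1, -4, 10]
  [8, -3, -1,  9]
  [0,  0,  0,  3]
λ = 3: alg = 4, geom = 2

Step 1 — factor the characteristic polynomial to read off the algebraic multiplicities:
  χ_A(x) = (x - 3)^4

Step 2 — compute geometric multiplicities via the rank-nullity identity g(λ) = n − rank(A − λI):
  rank(A − (3)·I) = 2, so dim ker(A − (3)·I) = n − 2 = 2

Summary:
  λ = 3: algebraic multiplicity = 4, geometric multiplicity = 2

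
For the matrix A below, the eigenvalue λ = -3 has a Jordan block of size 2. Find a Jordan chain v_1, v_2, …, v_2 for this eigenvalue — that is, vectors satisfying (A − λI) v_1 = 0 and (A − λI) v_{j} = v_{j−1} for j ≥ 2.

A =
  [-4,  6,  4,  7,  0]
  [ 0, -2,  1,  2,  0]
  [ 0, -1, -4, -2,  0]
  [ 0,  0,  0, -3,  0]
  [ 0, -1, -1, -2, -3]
A Jordan chain for λ = -3 of length 2:
v_1 = (2, 1, -1, 0, -1)ᵀ
v_2 = (4, 1, 0, 0, 0)ᵀ

Let N = A − (-3)·I. We want v_2 with N^2 v_2 = 0 but N^1 v_2 ≠ 0; then v_{j-1} := N · v_j for j = 2, …, 2.

Pick v_2 = (4, 1, 0, 0, 0)ᵀ.
Then v_1 = N · v_2 = (2, 1, -1, 0, -1)ᵀ.

Sanity check: (A − (-3)·I) v_1 = (0, 0, 0, 0, 0)ᵀ = 0. ✓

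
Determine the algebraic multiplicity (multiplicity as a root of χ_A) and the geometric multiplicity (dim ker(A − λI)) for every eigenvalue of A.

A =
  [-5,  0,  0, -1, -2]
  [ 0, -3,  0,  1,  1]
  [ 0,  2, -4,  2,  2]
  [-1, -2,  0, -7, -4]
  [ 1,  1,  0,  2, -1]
λ = -4: alg = 5, geom = 3

Step 1 — factor the characteristic polynomial to read off the algebraic multiplicities:
  χ_A(x) = (x + 4)^5

Step 2 — compute geometric multiplicities via the rank-nullity identity g(λ) = n − rank(A − λI):
  rank(A − (-4)·I) = 2, so dim ker(A − (-4)·I) = n − 2 = 3

Summary:
  λ = -4: algebraic multiplicity = 5, geometric multiplicity = 3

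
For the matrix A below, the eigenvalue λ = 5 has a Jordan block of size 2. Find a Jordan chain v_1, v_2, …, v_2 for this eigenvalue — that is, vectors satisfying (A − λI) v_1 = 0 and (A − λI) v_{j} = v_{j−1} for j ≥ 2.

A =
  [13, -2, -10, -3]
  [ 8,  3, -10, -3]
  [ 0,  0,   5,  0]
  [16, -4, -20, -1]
A Jordan chain for λ = 5 of length 2:
v_1 = (8, 8, 0, 16)ᵀ
v_2 = (1, 0, 0, 0)ᵀ

Let N = A − (5)·I. We want v_2 with N^2 v_2 = 0 but N^1 v_2 ≠ 0; then v_{j-1} := N · v_j for j = 2, …, 2.

Pick v_2 = (1, 0, 0, 0)ᵀ.
Then v_1 = N · v_2 = (8, 8, 0, 16)ᵀ.

Sanity check: (A − (5)·I) v_1 = (0, 0, 0, 0)ᵀ = 0. ✓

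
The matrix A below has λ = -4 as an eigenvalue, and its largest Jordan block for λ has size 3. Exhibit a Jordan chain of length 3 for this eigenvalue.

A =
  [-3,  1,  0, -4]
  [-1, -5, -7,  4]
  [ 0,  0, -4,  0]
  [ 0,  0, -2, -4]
A Jordan chain for λ = -4 of length 3:
v_1 = (1, -1, 0, 0)ᵀ
v_2 = (0, -7, 0, -2)ᵀ
v_3 = (0, 0, 1, 0)ᵀ

Let N = A − (-4)·I. We want v_3 with N^3 v_3 = 0 but N^2 v_3 ≠ 0; then v_{j-1} := N · v_j for j = 3, …, 2.

Pick v_3 = (0, 0, 1, 0)ᵀ.
Then v_2 = N · v_3 = (0, -7, 0, -2)ᵀ.
Then v_1 = N · v_2 = (1, -1, 0, 0)ᵀ.

Sanity check: (A − (-4)·I) v_1 = (0, 0, 0, 0)ᵀ = 0. ✓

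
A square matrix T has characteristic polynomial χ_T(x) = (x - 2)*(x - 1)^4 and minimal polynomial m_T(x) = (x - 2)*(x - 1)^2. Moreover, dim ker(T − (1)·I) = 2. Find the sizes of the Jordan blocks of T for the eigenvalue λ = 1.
Block sizes for λ = 1: [2, 2]

Step 1 — from the characteristic polynomial, algebraic multiplicity of λ = 1 is 4. From dim ker(T − (1)·I) = 2, there are exactly 2 Jordan blocks for λ = 1.
Step 2 — from the minimal polynomial, the factor (x − 1)^2 tells us the largest block for λ = 1 has size 2.
Step 3 — with total size 4, 2 blocks, and largest block 2, the block sizes (in nonincreasing order) are [2, 2].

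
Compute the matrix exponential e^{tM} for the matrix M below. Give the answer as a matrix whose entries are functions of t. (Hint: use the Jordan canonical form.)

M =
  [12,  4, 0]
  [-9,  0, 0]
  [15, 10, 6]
e^{tM} =
  [6*t*exp(6*t) + exp(6*t), 4*t*exp(6*t), 0]
  [-9*t*exp(6*t), -6*t*exp(6*t) + exp(6*t), 0]
  [15*t*exp(6*t), 10*t*exp(6*t), exp(6*t)]

Strategy: write M = P · J · P⁻¹ where J is a Jordan canonical form, so e^{tM} = P · e^{tJ} · P⁻¹, and e^{tJ} can be computed block-by-block.

M has Jordan form
J =
  [6, 1, 0]
  [0, 6, 0]
  [0, 0, 6]
(up to reordering of blocks).

Per-block formulas:
  For a 2×2 Jordan block J_2(6): exp(t · J_2(6)) = e^(6t)·(I + t·N), where N is the 2×2 nilpotent shift.
  For a 1×1 block at λ = 6: exp(t · [6]) = [e^(6t)].

After assembling e^{tJ} and conjugating by P, we get:

e^{tM} =
  [6*t*exp(6*t) + exp(6*t), 4*t*exp(6*t), 0]
  [-9*t*exp(6*t), -6*t*exp(6*t) + exp(6*t), 0]
  [15*t*exp(6*t), 10*t*exp(6*t), exp(6*t)]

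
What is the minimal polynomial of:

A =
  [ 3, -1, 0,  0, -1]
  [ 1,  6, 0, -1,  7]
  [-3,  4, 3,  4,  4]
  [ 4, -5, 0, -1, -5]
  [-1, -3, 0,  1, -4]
x^5 - 7*x^4 + 10*x^3 + 18*x^2 - 27*x - 27

The characteristic polynomial is χ_A(x) = (x - 3)^3*(x + 1)^2, so the eigenvalues are known. The minimal polynomial is
  m_A(x) = Π_λ (x − λ)^{k_λ}
where k_λ is the size of the *largest* Jordan block for λ (equivalently, the smallest k with (A − λI)^k v = 0 for every generalised eigenvector v of λ).

  λ = -1: largest Jordan block has size 2, contributing (x + 1)^2
  λ = 3: largest Jordan block has size 3, contributing (x − 3)^3

So m_A(x) = (x - 3)^3*(x + 1)^2 = x^5 - 7*x^4 + 10*x^3 + 18*x^2 - 27*x - 27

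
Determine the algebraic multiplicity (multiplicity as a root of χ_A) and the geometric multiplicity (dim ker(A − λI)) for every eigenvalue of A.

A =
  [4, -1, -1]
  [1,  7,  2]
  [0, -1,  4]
λ = 5: alg = 3, geom = 1

Step 1 — factor the characteristic polynomial to read off the algebraic multiplicities:
  χ_A(x) = (x - 5)^3

Step 2 — compute geometric multiplicities via the rank-nullity identity g(λ) = n − rank(A − λI):
  rank(A − (5)·I) = 2, so dim ker(A − (5)·I) = n − 2 = 1

Summary:
  λ = 5: algebraic multiplicity = 3, geometric multiplicity = 1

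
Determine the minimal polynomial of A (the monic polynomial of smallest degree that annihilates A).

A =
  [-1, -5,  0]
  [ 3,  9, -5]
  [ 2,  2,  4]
x^3 - 12*x^2 + 48*x - 64

The characteristic polynomial is χ_A(x) = (x - 4)^3, so the eigenvalues are known. The minimal polynomial is
  m_A(x) = Π_λ (x − λ)^{k_λ}
where k_λ is the size of the *largest* Jordan block for λ (equivalently, the smallest k with (A − λI)^k v = 0 for every generalised eigenvector v of λ).

  λ = 4: largest Jordan block has size 3, contributing (x − 4)^3

So m_A(x) = (x - 4)^3 = x^3 - 12*x^2 + 48*x - 64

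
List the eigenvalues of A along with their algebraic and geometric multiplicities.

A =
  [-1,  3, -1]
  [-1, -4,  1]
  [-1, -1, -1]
λ = -2: alg = 3, geom = 1

Step 1 — factor the characteristic polynomial to read off the algebraic multiplicities:
  χ_A(x) = (x + 2)^3

Step 2 — compute geometric multiplicities via the rank-nullity identity g(λ) = n − rank(A − λI):
  rank(A − (-2)·I) = 2, so dim ker(A − (-2)·I) = n − 2 = 1

Summary:
  λ = -2: algebraic multiplicity = 3, geometric multiplicity = 1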